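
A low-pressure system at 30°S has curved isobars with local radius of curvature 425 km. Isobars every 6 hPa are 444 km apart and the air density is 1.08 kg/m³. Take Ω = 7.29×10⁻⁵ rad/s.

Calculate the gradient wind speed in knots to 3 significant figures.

Coriolis parameter at 30°S:
f = 2Ω sin φ = 2 × 7.29×10⁻⁵ × sin 30° = 7.29×10⁻⁵ s⁻¹
Pressure gradient: |∂P/∂n| = 600 Pa / 444000 m = 1.35×10⁻³ Pa/m
Geostrophic speed: V_g = |∂P/∂n|/(fρ) = 1.35×10⁻³/(7.29×10⁻⁵ × 1.08) = 17.2 m/s
Around a low, centrifugal force acts outward with Coriolis, so pressure-gradient force balances both:
(1/ρ)|∂P/∂n| = fV + V²/R  →  V² + fR·V − fR·V_g = 0
With fR = 7.29×10⁻⁵ × 425×10³ m = 31.0 m/s:
V = [−fR + √((fR)² + 4 fR V_g)]/2 = [−31.0 + √(31.0² + 4×31.0×17.2)]/2 = 12.3 m/s
Subgeostrophic (V < V_g = 17.2 m/s), as expected around a low.
Converting: 12.3 m/s × 1.944 = 23.9 knots

23.9 knots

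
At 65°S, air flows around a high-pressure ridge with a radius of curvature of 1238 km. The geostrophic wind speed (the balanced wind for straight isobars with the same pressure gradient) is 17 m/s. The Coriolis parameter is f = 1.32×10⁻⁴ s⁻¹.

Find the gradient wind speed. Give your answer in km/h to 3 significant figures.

69.4 km/h

Around a high, pressure-gradient force acts outward with centrifugal, so Coriolis balances both:
fV = (1/ρ)|∂P/∂n| + V²/R  →  V² − fR·V + fR·V_g = 0
With fR = 1.32×10⁻⁴ × 1238×10³ m = 163 m/s:
V = [fR − √((fR)² − 4 fR V_g)]/2 = [163 − √(163² − 4×163×17)]/2 = 19.3 m/s
Supergeostrophic (V > V_g = 17 m/s), as expected around a high.
Converting: 19.3 m/s × 3.6 = 69.4 km/h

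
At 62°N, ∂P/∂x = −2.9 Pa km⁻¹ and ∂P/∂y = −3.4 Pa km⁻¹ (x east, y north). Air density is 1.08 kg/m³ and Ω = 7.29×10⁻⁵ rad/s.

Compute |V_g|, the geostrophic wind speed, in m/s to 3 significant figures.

Coriolis parameter at 62°N:
f = 2Ω sin φ = 2 × 7.29×10⁻⁵ × sin 62° = 1.29×10⁻⁴ s⁻¹
Component geostrophic relations (x east, y north):
u_g = −(1/(fρ)) ∂P/∂y,  v_g = (1/(fρ)) ∂P/∂x
u_g = −(−3.4×10⁻³)/(1.29×10⁻⁴ × 1.08) = 24.5 m/s;  v_g = (−2.9×10⁻³)/(1.29×10⁻⁴ × 1.08) = −20.9 m/s
|V_g| = √(u_g² + v_g²) = 32.1 m/s

32.1 m/s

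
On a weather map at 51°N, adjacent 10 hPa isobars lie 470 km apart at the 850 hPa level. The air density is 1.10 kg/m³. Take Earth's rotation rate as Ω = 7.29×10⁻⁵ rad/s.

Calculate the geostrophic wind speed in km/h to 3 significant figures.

61.5 km/h

Coriolis parameter at 51°N:
f = 2Ω sin φ = 2 × 7.29×10⁻⁵ × sin 51° = 1.13×10⁻⁴ s⁻¹
Pressure gradient: |∂P/∂n| = 1000 Pa / 470000 m = 2.13×10⁻³ Pa/m
Geostrophic balance (pressure-gradient force = Coriolis force):
V_g = (1/(fρ)) |∂P/∂n| = 2.13×10⁻³ / (1.13×10⁻⁴ × 1.10) = 17.1 m/s
Converting: 17.1 m/s × 3.6 = 61.5 km/h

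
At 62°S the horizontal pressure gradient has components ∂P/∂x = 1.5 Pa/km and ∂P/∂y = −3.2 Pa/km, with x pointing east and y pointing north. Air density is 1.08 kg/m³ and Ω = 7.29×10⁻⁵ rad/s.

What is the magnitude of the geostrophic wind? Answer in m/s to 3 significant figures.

Coriolis parameter at 62°S:
f = 2Ω sin φ = 2 × 7.29×10⁻⁵ × sin 62° = 1.29×10⁻⁴ s⁻¹
In the Southern Hemisphere f is negative: f = −1.29×10⁻⁴ s⁻¹.
Component geostrophic relations (x east, y north):
u_g = −(1/(fρ)) ∂P/∂y,  v_g = (1/(fρ)) ∂P/∂x
u_g = −(−3.2×10⁻³)/(−1.29×10⁻⁴ × 1.08) = −23.0 m/s;  v_g = (1.5×10⁻³)/(−1.29×10⁻⁴ × 1.08) = −10.8 m/s
|V_g| = √(u_g² + v_g²) = 25.4 m/s

25.4 m/s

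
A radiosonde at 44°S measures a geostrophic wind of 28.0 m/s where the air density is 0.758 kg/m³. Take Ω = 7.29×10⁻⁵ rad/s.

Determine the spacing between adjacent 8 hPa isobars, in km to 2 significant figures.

Coriolis parameter at 44°S:
f = 2Ω sin φ = 2 × 7.29×10⁻⁵ × sin 44° = 1.01×10⁻⁴ s⁻¹
Geostrophic balance rearranged: |∂P/∂n| = f ρ V_g
|∂P/∂n| = 1.01×10⁻⁴ × 0.758 × 28.0 = 2.15×10⁻³ Pa/m
Isobar spacing: Δn = ΔP/|∂P/∂n| = 800 Pa / 2.15×10⁻³ Pa/m = 372164 m ≈ 370 km

370 km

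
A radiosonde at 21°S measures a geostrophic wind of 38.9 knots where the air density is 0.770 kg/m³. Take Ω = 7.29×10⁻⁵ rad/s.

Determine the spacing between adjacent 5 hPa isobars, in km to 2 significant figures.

620 km

Coriolis parameter at 21°S:
f = 2Ω sin φ = 2 × 7.29×10⁻⁵ × sin 21° = 5.23×10⁻⁵ s⁻¹
Wind speed in SI: 38.9 knots = 20.0 m/s
Geostrophic balance rearranged: |∂P/∂n| = f ρ V_g
|∂P/∂n| = 5.23×10⁻⁵ × 0.770 × 20.0 = 8.05×10⁻⁴ Pa/m
Isobar spacing: Δn = ΔP/|∂P/∂n| = 500 Pa / 8.05×10⁻⁴ Pa/m = 621019 m ≈ 620 km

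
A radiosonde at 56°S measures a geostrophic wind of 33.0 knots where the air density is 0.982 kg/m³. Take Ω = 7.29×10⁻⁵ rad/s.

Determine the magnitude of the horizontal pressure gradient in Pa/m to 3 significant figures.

2.02×10⁻³ Pa/m

Coriolis parameter at 56°S:
f = 2Ω sin φ = 2 × 7.29×10⁻⁵ × sin 56° = 1.21×10⁻⁴ s⁻¹
Wind speed in SI: 33.0 knots = 17.0 m/s
Geostrophic balance rearranged: |∂P/∂n| = f ρ V_g
|∂P/∂n| = 1.21×10⁻⁴ × 0.982 × 17.0 = 2.02×10⁻³ Pa/m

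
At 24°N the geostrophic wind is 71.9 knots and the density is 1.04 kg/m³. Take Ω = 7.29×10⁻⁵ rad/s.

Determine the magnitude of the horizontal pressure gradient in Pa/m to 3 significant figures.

Coriolis parameter at 24°N:
f = 2Ω sin φ = 2 × 7.29×10⁻⁵ × sin 24° = 5.93×10⁻⁵ s⁻¹
Wind speed in SI: 71.9 knots = 37.0 m/s
Geostrophic balance rearranged: |∂P/∂n| = f ρ V_g
|∂P/∂n| = 5.93×10⁻⁵ × 1.04 × 37.0 = 2.28×10⁻³ Pa/m

2.28×10⁻³ Pa/m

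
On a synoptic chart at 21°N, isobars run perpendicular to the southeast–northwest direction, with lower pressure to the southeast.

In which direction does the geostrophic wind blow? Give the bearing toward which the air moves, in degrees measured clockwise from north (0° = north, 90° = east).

The pressure-gradient force points toward the southeast (bearing 135°).
Geostrophic balance: in the Northern Hemisphere the Coriolis force deflects motion to the right, so the geostrophic wind blows 90° to the right of the pressure-gradient force (low pressure on the left).
Rotating 135° by 90° clockwise gives 225° — the wind blows toward the southwest.

225°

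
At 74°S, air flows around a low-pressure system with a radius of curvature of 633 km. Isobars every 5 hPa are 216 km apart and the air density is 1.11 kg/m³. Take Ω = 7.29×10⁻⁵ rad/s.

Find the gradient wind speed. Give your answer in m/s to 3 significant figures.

Coriolis parameter at 74°S:
f = 2Ω sin φ = 2 × 7.29×10⁻⁵ × sin 74° = 1.40×10⁻⁴ s⁻¹
Pressure gradient: |∂P/∂n| = 500 Pa / 216000 m = 2.31×10⁻³ Pa/m
Geostrophic speed: V_g = |∂P/∂n|/(fρ) = 2.31×10⁻³/(1.40×10⁻⁴ × 1.11) = 14.9 m/s
Around a low, centrifugal force acts outward with Coriolis, so pressure-gradient force balances both:
(1/ρ)|∂P/∂n| = fV + V²/R  →  V² + fR·V − fR·V_g = 0
With fR = 1.40×10⁻⁴ × 633×10³ m = 88.7 m/s:
V = [−fR + √((fR)² + 4 fR V_g)]/2 = [−88.7 + √(88.7² + 4×88.7×14.9)]/2 = 13 m/s
Subgeostrophic (V < V_g = 14.9 m/s), as expected around a low.

13.0 m/s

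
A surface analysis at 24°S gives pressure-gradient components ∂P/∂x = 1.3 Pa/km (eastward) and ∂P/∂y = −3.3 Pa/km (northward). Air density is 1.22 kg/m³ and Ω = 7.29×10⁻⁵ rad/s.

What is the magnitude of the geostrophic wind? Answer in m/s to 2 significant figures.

49 m/s

Coriolis parameter at 24°S:
f = 2Ω sin φ = 2 × 7.29×10⁻⁵ × sin 24° = 5.93×10⁻⁵ s⁻¹
In the Southern Hemisphere f is negative: f = −5.93×10⁻⁵ s⁻¹.
Component geostrophic relations (x east, y north):
u_g = −(1/(fρ)) ∂P/∂y,  v_g = (1/(fρ)) ∂P/∂x
u_g = −(−3.3×10⁻³)/(−5.93×10⁻⁵ × 1.22) = −45.6 m/s;  v_g = (1.3×10⁻³)/(−5.93×10⁻⁵ × 1.22) = −18.0 m/s
|V_g| = √(u_g² + v_g²) = 49.0 m/s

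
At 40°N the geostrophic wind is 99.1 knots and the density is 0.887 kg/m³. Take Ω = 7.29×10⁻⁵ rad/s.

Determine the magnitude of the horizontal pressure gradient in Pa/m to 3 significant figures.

Coriolis parameter at 40°N:
f = 2Ω sin φ = 2 × 7.29×10⁻⁵ × sin 40° = 9.37×10⁻⁵ s⁻¹
Wind speed in SI: 99.1 knots = 51.0 m/s
Geostrophic balance rearranged: |∂P/∂n| = f ρ V_g
|∂P/∂n| = 9.37×10⁻⁵ × 0.887 × 51.0 = 4.24×10⁻³ Pa/m

4.24×10⁻³ Pa/m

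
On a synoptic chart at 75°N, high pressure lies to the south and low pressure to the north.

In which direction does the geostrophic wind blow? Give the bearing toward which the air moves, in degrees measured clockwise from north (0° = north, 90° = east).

The pressure-gradient force points toward the north (bearing 000°).
Geostrophic balance: in the Northern Hemisphere the Coriolis force deflects motion to the right, so the geostrophic wind blows 90° to the right of the pressure-gradient force (low pressure on the left).
Rotating 000° by 90° clockwise gives 090° — the wind blows toward the east.

090°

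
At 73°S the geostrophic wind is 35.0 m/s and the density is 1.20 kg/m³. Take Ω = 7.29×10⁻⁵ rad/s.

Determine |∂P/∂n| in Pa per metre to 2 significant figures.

5.9×10⁻³ Pa/m

Coriolis parameter at 73°S:
f = 2Ω sin φ = 2 × 7.29×10⁻⁵ × sin 73° = 1.39×10⁻⁴ s⁻¹
Geostrophic balance rearranged: |∂P/∂n| = f ρ V_g
|∂P/∂n| = 1.39×10⁻⁴ × 1.20 × 35.0 = 5.86×10⁻³ Pa/m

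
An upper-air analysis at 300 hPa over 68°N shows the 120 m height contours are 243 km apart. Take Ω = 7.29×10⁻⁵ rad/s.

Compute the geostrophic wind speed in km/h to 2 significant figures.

Coriolis parameter at 68°N:
f = 2Ω sin φ = 2 × 7.29×10⁻⁵ × sin 68° = 1.35×10⁻⁴ s⁻¹
Height gradient: |∂Z/∂n| = 120 m / 243000 m = 4.94×10⁻⁴
On a pressure surface, geostrophic balance gives V_g = (g/f)|∂Z/∂n|:
V_g = 9.81 × 4.94×10⁻⁴ / 1.35×10⁻⁴ = 35.8 m/s
Converting: 35.8 m/s × 3.6 = 130 km/h

130 km/h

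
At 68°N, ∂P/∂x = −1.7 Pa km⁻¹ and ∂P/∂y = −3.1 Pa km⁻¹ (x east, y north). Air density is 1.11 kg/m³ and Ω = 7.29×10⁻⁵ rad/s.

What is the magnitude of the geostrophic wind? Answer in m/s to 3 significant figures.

Coriolis parameter at 68°N:
f = 2Ω sin φ = 2 × 7.29×10⁻⁵ × sin 68° = 1.35×10⁻⁴ s⁻¹
Component geostrophic relations (x east, y north):
u_g = −(1/(fρ)) ∂P/∂y,  v_g = (1/(fρ)) ∂P/∂x
u_g = −(−3.1×10⁻³)/(1.35×10⁻⁴ × 1.11) = 20.7 m/s;  v_g = (−1.7×10⁻³)/(1.35×10⁻⁴ × 1.11) = −11.3 m/s
|V_g| = √(u_g² + v_g²) = 23.6 m/s

23.6 m/s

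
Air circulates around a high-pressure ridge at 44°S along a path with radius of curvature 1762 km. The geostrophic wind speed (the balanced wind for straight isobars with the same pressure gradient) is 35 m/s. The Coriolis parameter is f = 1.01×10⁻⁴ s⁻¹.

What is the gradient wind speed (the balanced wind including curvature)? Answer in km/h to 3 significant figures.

172 km/h

Around a high, pressure-gradient force acts outward with centrifugal, so Coriolis balances both:
fV = (1/ρ)|∂P/∂n| + V²/R  →  V² − fR·V + fR·V_g = 0
With fR = 1.01×10⁻⁴ × 1762×10³ m = 178 m/s:
V = [fR − √((fR)² − 4 fR V_g)]/2 = [178 − √(178² − 4×178×35)]/2 = 47.9 m/s
Supergeostrophic (V > V_g = 35 m/s), as expected around a high.
Converting: 47.9 m/s × 3.6 = 172 km/h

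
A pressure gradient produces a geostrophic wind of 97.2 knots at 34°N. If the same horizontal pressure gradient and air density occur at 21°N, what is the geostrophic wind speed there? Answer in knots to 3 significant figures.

152 knots

With the same pressure gradient and density, V_g ∝ 1/f ∝ 1/sin φ.
V₂ = V₁ · sin φ₁ / sin φ₂ = 97.2 × sin 34° / sin 21°
V₂ = 97.2 × 0.5592/0.3584 = 152 knots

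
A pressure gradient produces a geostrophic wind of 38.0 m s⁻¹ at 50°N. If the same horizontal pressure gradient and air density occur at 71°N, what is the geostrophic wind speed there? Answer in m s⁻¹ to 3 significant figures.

With the same pressure gradient and density, V_g ∝ 1/f ∝ 1/sin φ.
V₂ = V₁ · sin φ₁ / sin φ₂ = 38.0 × sin 50° / sin 71°
V₂ = 38.0 × 0.7660/0.9455 = 30.8 m s⁻¹

30.8 m s⁻¹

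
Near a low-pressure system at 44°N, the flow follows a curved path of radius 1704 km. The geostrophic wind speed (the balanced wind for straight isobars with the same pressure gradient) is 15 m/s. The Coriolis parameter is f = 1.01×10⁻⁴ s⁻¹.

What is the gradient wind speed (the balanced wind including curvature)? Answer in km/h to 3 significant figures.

50.0 km/h

Around a low, centrifugal force acts outward with Coriolis, so pressure-gradient force balances both:
(1/ρ)|∂P/∂n| = fV + V²/R  →  V² + fR·V − fR·V_g = 0
With fR = 1.01×10⁻⁴ × 1704×10³ m = 172 m/s:
V = [−fR + √((fR)² + 4 fR V_g)]/2 = [−172 + √(172² + 4×172×15)]/2 = 13.9 m/s
Subgeostrophic (V < V_g = 15 m/s), as expected around a low.
Converting: 13.9 m/s × 3.6 = 50.0 km/h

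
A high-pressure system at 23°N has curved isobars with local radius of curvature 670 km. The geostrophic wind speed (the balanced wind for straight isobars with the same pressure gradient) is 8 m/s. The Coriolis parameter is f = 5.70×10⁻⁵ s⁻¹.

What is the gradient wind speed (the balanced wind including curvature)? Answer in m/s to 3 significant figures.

11.4 m/s

Around a high, pressure-gradient force acts outward with centrifugal, so Coriolis balances both:
fV = (1/ρ)|∂P/∂n| + V²/R  →  V² − fR·V + fR·V_g = 0
With fR = 5.70×10⁻⁵ × 670×10³ m = 38.2 m/s:
V = [fR − √((fR)² − 4 fR V_g)]/2 = [38.2 − √(38.2² − 4×38.2×8)]/2 = 11.4 m/s
Supergeostrophic (V > V_g = 8 m/s), as expected around a high.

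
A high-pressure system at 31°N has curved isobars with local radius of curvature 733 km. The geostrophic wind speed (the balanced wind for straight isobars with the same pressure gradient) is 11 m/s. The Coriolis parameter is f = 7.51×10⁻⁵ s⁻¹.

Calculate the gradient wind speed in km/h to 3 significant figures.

Around a high, pressure-gradient force acts outward with centrifugal, so Coriolis balances both:
fV = (1/ρ)|∂P/∂n| + V²/R  →  V² − fR·V + fR·V_g = 0
With fR = 7.51×10⁻⁵ × 733×10³ m = 55.0 m/s:
V = [fR − √((fR)² − 4 fR V_g)]/2 = [55.0 − √(55.0² − 4×55.0×11)]/2 = 15.2 m/s
Supergeostrophic (V > V_g = 11 m/s), as expected around a high.
Converting: 15.2 m/s × 3.6 = 54.7 km/h

54.7 km/h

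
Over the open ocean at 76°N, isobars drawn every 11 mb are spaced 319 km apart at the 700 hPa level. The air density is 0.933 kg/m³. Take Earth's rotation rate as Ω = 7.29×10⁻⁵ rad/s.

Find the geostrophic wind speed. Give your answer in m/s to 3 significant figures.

26.1 m/s

Coriolis parameter at 76°N:
f = 2Ω sin φ = 2 × 7.29×10⁻⁵ × sin 76° = 1.41×10⁻⁴ s⁻¹
Pressure gradient: |∂P/∂n| = 1100 Pa / 319000 m = 3.45×10⁻³ Pa/m
Geostrophic balance (pressure-gradient force = Coriolis force):
V_g = (1/(fρ)) |∂P/∂n| = 3.45×10⁻³ / (1.41×10⁻⁴ × 0.933) = 26.1 m/s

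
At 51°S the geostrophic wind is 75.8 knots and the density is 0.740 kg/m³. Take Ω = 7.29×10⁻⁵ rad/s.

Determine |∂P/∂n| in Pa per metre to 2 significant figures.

Coriolis parameter at 51°S:
f = 2Ω sin φ = 2 × 7.29×10⁻⁵ × sin 51° = 1.13×10⁻⁴ s⁻¹
Wind speed in SI: 75.8 knots = 39.0 m/s
Geostrophic balance rearranged: |∂P/∂n| = f ρ V_g
|∂P/∂n| = 1.13×10⁻⁴ × 0.740 × 39.0 = 3.27×10⁻³ Pa/m

3.3×10⁻³ Pa/m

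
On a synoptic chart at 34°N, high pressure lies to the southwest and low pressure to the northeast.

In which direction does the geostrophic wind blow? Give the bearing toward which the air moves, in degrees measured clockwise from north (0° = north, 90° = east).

135°

The pressure-gradient force points toward the northeast (bearing 045°).
Geostrophic balance: in the Northern Hemisphere the Coriolis force deflects motion to the right, so the geostrophic wind blows 90° to the right of the pressure-gradient force (low pressure on the left).
Rotating 045° by 90° clockwise gives 135° — the wind blows toward the southeast.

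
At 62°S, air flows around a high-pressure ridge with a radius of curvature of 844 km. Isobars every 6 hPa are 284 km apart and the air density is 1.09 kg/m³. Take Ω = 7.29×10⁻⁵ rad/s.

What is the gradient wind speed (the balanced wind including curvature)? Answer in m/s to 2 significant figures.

Coriolis parameter at 62°S:
f = 2Ω sin φ = 2 × 7.29×10⁻⁵ × sin 62° = 1.29×10⁻⁴ s⁻¹
Pressure gradient: |∂P/∂n| = 600 Pa / 284000 m = 2.11×10⁻³ Pa/m
Geostrophic speed: V_g = |∂P/∂n|/(fρ) = 2.11×10⁻³/(1.29×10⁻⁴ × 1.09) = 15.1 m/s
Around a high, pressure-gradient force acts outward with centrifugal, so Coriolis balances both:
fV = (1/ρ)|∂P/∂n| + V²/R  →  V² − fR·V + fR·V_g = 0
With fR = 1.29×10⁻⁴ × 844×10³ m = 109 m/s:
V = [fR − √((fR)² − 4 fR V_g)]/2 = [109 − √(109² − 4×109×15.1)]/2 = 18.1 m/s
Supergeostrophic (V > V_g = 15.1 m/s), as expected around a high.

18 m/s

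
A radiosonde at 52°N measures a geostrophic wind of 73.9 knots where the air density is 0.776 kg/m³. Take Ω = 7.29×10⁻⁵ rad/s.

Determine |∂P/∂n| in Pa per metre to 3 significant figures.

3.39×10⁻³ Pa/m

Coriolis parameter at 52°N:
f = 2Ω sin φ = 2 × 7.29×10⁻⁵ × sin 52° = 1.15×10⁻⁴ s⁻¹
Wind speed in SI: 73.9 knots = 38.0 m/s
Geostrophic balance rearranged: |∂P/∂n| = f ρ V_g
|∂P/∂n| = 1.15×10⁻⁴ × 0.776 × 38.0 = 3.39×10⁻³ Pa/m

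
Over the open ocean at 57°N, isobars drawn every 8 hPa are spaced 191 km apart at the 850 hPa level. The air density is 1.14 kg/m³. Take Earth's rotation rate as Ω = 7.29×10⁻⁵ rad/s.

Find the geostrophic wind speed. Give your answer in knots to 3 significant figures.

58.4 knots

Coriolis parameter at 57°N:
f = 2Ω sin φ = 2 × 7.29×10⁻⁵ × sin 57° = 1.22×10⁻⁴ s⁻¹
Pressure gradient: |∂P/∂n| = 800 Pa / 191000 m = 4.19×10⁻³ Pa/m
Geostrophic balance (pressure-gradient force = Coriolis force):
V_g = (1/(fρ)) |∂P/∂n| = 4.19×10⁻³ / (1.22×10⁻⁴ × 1.14) = 30.0 m/s
Converting: 30.0 m/s × 1.944 = 58.4 knots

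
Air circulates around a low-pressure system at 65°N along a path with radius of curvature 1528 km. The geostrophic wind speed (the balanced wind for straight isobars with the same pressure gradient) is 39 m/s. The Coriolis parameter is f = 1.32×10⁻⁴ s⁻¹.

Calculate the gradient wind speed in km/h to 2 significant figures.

120 km/h

Around a low, centrifugal force acts outward with Coriolis, so pressure-gradient force balances both:
(1/ρ)|∂P/∂n| = fV + V²/R  →  V² + fR·V − fR·V_g = 0
With fR = 1.32×10⁻⁴ × 1528×10³ m = 202 m/s:
V = [−fR + √((fR)² + 4 fR V_g)]/2 = [−202 + √(202² + 4×202×39)]/2 = 33.5 m/s
Subgeostrophic (V < V_g = 39 m/s), as expected around a low.
Converting: 33.5 m/s × 3.6 = 120 km/h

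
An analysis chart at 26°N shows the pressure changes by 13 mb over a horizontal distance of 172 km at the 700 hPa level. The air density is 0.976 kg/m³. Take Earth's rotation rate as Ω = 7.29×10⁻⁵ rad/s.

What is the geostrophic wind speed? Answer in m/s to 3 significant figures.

121 m/s

Coriolis parameter at 26°N:
f = 2Ω sin φ = 2 × 7.29×10⁻⁵ × sin 26° = 6.39×10⁻⁵ s⁻¹
Pressure gradient: |∂P/∂n| = 1300 Pa / 172000 m = 7.56×10⁻³ Pa/m
Geostrophic balance (pressure-gradient force = Coriolis force):
V_g = (1/(fρ)) |∂P/∂n| = 7.56×10⁻³ / (6.39×10⁻⁵ × 0.976) = 121 m/s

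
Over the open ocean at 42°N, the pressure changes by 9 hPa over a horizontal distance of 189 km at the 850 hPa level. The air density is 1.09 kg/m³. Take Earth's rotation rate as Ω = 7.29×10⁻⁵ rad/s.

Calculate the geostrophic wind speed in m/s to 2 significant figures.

45 m/s

Coriolis parameter at 42°N:
f = 2Ω sin φ = 2 × 7.29×10⁻⁵ × sin 42° = 9.76×10⁻⁵ s⁻¹
Pressure gradient: |∂P/∂n| = 900 Pa / 189000 m = 4.76×10⁻³ Pa/m
Geostrophic balance (pressure-gradient force = Coriolis force):
V_g = (1/(fρ)) |∂P/∂n| = 4.76×10⁻³ / (9.76×10⁻⁵ × 1.09) = 44.8 m/s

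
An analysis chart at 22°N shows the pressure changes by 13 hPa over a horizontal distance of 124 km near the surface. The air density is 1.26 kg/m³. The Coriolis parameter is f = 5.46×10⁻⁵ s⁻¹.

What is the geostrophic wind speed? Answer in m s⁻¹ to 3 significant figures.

Pressure gradient: |∂P/∂n| = 1300 Pa / 124000 m = 1.05×10⁻² Pa/m
Geostrophic balance (pressure-gradient force = Coriolis force):
V_g = (1/(fρ)) |∂P/∂n| = 1.05×10⁻² / (5.46×10⁻⁵ × 1.26) = 152 m/s

152 m s⁻¹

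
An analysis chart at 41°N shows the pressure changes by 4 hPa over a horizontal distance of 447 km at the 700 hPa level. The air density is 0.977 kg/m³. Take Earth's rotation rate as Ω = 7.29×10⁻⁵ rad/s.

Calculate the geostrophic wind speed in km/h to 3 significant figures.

Coriolis parameter at 41°N:
f = 2Ω sin φ = 2 × 7.29×10⁻⁵ × sin 41° = 9.57×10⁻⁵ s⁻¹
Pressure gradient: |∂P/∂n| = 400 Pa / 447000 m = 8.95×10⁻⁴ Pa/m
Geostrophic balance (pressure-gradient force = Coriolis force):
V_g = (1/(fρ)) |∂P/∂n| = 8.95×10⁻⁴ / (9.57×10⁻⁵ × 0.977) = 9.58 m/s
Converting: 9.58 m/s × 3.6 = 34.5 km/h

34.5 km/h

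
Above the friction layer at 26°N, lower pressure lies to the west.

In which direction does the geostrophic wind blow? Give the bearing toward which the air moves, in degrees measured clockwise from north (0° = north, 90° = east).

000°

The pressure-gradient force points toward the west (bearing 270°).
Geostrophic balance: in the Northern Hemisphere the Coriolis force deflects motion to the right, so the geostrophic wind blows 90° to the right of the pressure-gradient force (low pressure on the left).
Rotating 270° by 90° clockwise gives 000° — the wind blows toward the north.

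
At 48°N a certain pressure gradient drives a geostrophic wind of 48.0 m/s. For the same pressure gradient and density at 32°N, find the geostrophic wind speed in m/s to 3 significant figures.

67.3 m/s

With the same pressure gradient and density, V_g ∝ 1/f ∝ 1/sin φ.
V₂ = V₁ · sin φ₁ / sin φ₂ = 48.0 × sin 48° / sin 32°
V₂ = 48.0 × 0.7431/0.5299 = 67.3 m/s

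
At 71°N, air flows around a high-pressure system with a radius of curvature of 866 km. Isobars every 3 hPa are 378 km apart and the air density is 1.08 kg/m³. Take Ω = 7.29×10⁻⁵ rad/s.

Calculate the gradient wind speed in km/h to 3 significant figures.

Coriolis parameter at 71°N:
f = 2Ω sin φ = 2 × 7.29×10⁻⁵ × sin 71° = 1.38×10⁻⁴ s⁻¹
Pressure gradient: |∂P/∂n| = 300 Pa / 378000 m = 7.94×10⁻⁴ Pa/m
Geostrophic speed: V_g = |∂P/∂n|/(fρ) = 7.94×10⁻⁴/(1.38×10⁻⁴ × 1.08) = 5.33 m/s
Around a high, pressure-gradient force acts outward with centrifugal, so Coriolis balances both:
fV = (1/ρ)|∂P/∂n| + V²/R  →  V² − fR·V + fR·V_g = 0
With fR = 1.38×10⁻⁴ × 866×10³ m = 119 m/s:
V = [fR − √((fR)² − 4 fR V_g)]/2 = [119 − √(119² − 4×119×5.33)]/2 = 5.59 m/s
Supergeostrophic (V > V_g = 5.33 m/s), as expected around a high.
Converting: 5.59 m/s × 3.6 = 20.1 km/h

20.1 km/h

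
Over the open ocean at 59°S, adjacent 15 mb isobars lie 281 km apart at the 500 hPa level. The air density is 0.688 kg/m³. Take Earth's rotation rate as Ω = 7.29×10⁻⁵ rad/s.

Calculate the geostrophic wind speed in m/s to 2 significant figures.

Coriolis parameter at 59°S:
f = 2Ω sin φ = 2 × 7.29×10⁻⁵ × sin 59° = 1.25×10⁻⁴ s⁻¹
Pressure gradient: |∂P/∂n| = 1500 Pa / 281000 m = 5.34×10⁻³ Pa/m
Geostrophic balance (pressure-gradient force = Coriolis force):
V_g = (1/(fρ)) |∂P/∂n| = 5.34×10⁻³ / (1.25×10⁻⁴ × 0.688) = 62.1 m/s

62 m/s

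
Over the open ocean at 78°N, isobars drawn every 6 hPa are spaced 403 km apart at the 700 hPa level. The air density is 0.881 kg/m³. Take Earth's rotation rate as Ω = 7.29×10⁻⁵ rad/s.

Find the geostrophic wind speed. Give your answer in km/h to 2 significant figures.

43 km/h

Coriolis parameter at 78°N:
f = 2Ω sin φ = 2 × 7.29×10⁻⁵ × sin 78° = 1.43×10⁻⁴ s⁻¹
Pressure gradient: |∂P/∂n| = 600 Pa / 403000 m = 1.49×10⁻³ Pa/m
Geostrophic balance (pressure-gradient force = Coriolis force):
V_g = (1/(fρ)) |∂P/∂n| = 1.49×10⁻³ / (1.43×10⁻⁴ × 0.881) = 11.8 m/s
Converting: 11.8 m/s × 3.6 = 43 km/h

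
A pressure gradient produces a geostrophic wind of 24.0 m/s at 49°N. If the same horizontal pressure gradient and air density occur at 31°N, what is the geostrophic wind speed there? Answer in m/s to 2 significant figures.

35 m/s

With the same pressure gradient and density, V_g ∝ 1/f ∝ 1/sin φ.
V₂ = V₁ · sin φ₁ / sin φ₂ = 24.0 × sin 49° / sin 31°
V₂ = 24.0 × 0.7547/0.5150 = 35 m/s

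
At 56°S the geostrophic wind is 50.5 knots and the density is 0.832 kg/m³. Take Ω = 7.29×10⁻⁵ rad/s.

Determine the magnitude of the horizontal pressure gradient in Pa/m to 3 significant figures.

2.61×10⁻³ Pa/m

Coriolis parameter at 56°S:
f = 2Ω sin φ = 2 × 7.29×10⁻⁵ × sin 56° = 1.21×10⁻⁴ s⁻¹
Wind speed in SI: 50.5 knots = 26.0 m/s
Geostrophic balance rearranged: |∂P/∂n| = f ρ V_g
|∂P/∂n| = 1.21×10⁻⁴ × 0.832 × 26.0 = 2.61×10⁻³ Pa/m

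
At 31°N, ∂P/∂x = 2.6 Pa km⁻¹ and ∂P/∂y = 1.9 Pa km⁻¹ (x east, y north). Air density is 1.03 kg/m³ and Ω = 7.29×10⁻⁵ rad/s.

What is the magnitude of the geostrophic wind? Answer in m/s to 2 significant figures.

Coriolis parameter at 31°N:
f = 2Ω sin φ = 2 × 7.29×10⁻⁵ × sin 31° = 7.51×10⁻⁵ s⁻¹
Component geostrophic relations (x east, y north):
u_g = −(1/(fρ)) ∂P/∂y,  v_g = (1/(fρ)) ∂P/∂x
u_g = −(1.9×10⁻³)/(7.51×10⁻⁵ × 1.03) = −24.6 m/s;  v_g = (2.6×10⁻³)/(7.51×10⁻⁵ × 1.03) = 33.6 m/s
|V_g| = √(u_g² + v_g²) = 41.6 m/s

42 m/s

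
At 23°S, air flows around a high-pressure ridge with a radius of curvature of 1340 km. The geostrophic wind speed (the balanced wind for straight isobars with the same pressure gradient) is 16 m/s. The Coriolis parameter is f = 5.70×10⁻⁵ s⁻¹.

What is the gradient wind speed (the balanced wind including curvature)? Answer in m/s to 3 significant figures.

Around a high, pressure-gradient force acts outward with centrifugal, so Coriolis balances both:
fV = (1/ρ)|∂P/∂n| + V²/R  →  V² − fR·V + fR·V_g = 0
With fR = 5.70×10⁻⁵ × 1340×10³ m = 76.4 m/s:
V = [fR − √((fR)² − 4 fR V_g)]/2 = [76.4 − √(76.4² − 4×76.4×16)]/2 = 22.8 m/s
Supergeostrophic (V > V_g = 16 m/s), as expected around a high.

22.8 m/s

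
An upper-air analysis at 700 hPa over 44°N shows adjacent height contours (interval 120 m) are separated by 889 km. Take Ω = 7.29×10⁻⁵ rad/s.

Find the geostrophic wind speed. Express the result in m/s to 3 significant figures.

13.1 m/s

Coriolis parameter at 44°N:
f = 2Ω sin φ = 2 × 7.29×10⁻⁵ × sin 44° = 1.01×10⁻⁴ s⁻¹
Height gradient: |∂Z/∂n| = 120 m / 889000 m = 1.35×10⁻⁴
On a pressure surface, geostrophic balance gives V_g = (g/f)|∂Z/∂n|:
V_g = 9.81 × 1.35×10⁻⁴ / 1.01×10⁻⁴ = 13.1 m/s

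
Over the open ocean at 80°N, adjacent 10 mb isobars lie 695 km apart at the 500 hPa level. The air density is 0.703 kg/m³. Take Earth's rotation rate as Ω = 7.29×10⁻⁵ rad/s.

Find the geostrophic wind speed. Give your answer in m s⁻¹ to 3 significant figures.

14.3 m s⁻¹

Coriolis parameter at 80°N:
f = 2Ω sin φ = 2 × 7.29×10⁻⁵ × sin 80° = 1.44×10⁻⁴ s⁻¹
Pressure gradient: |∂P/∂n| = 1000 Pa / 695000 m = 1.44×10⁻³ Pa/m
Geostrophic balance (pressure-gradient force = Coriolis force):
V_g = (1/(fρ)) |∂P/∂n| = 1.44×10⁻³ / (1.44×10⁻⁴ × 0.703) = 14.3 m/s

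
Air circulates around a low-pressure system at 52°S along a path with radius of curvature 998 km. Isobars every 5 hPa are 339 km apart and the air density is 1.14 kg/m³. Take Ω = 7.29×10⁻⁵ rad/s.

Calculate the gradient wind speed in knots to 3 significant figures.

Coriolis parameter at 52°S:
f = 2Ω sin φ = 2 × 7.29×10⁻⁵ × sin 52° = 1.15×10⁻⁴ s⁻¹
Pressure gradient: |∂P/∂n| = 500 Pa / 339000 m = 1.47×10⁻³ Pa/m
Geostrophic speed: V_g = |∂P/∂n|/(fρ) = 1.47×10⁻³/(1.15×10⁻⁴ × 1.14) = 11.3 m/s
Around a low, centrifugal force acts outward with Coriolis, so pressure-gradient force balances both:
(1/ρ)|∂P/∂n| = fV + V²/R  →  V² + fR·V − fR·V_g = 0
With fR = 1.15×10⁻⁴ × 998×10³ m = 115 m/s:
V = [−fR + √((fR)² + 4 fR V_g)]/2 = [−115 + √(115² + 4×115×11.3)]/2 = 10.3 m/s
Subgeostrophic (V < V_g = 11.3 m/s), as expected around a low.
Converting: 10.3 m/s × 1.944 = 20.1 knots

20.1 knots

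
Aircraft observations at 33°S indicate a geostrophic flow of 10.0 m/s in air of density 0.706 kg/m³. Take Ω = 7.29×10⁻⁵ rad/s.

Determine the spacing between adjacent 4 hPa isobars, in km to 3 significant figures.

713 km

Coriolis parameter at 33°S:
f = 2Ω sin φ = 2 × 7.29×10⁻⁵ × sin 33° = 7.94×10⁻⁵ s⁻¹
Geostrophic balance rearranged: |∂P/∂n| = f ρ V_g
|∂P/∂n| = 7.94×10⁻⁵ × 0.706 × 10.0 = 5.61×10⁻⁴ Pa/m
Isobar spacing: Δn = ΔP/|∂P/∂n| = 400 Pa / 5.61×10⁻⁴ Pa/m = 713492 m ≈ 713 km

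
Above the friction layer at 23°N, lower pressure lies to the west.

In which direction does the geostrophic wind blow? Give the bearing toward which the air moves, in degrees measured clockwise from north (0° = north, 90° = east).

The pressure-gradient force points toward the west (bearing 270°).
Geostrophic balance: in the Northern Hemisphere the Coriolis force deflects motion to the right, so the geostrophic wind blows 90° to the right of the pressure-gradient force (low pressure on the left).
Rotating 270° by 90° clockwise gives 000° — the wind blows toward the north.

000°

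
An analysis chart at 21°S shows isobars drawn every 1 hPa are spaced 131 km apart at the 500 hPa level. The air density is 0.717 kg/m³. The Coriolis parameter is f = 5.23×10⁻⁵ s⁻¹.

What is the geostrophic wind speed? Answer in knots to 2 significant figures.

40 knots

Pressure gradient: |∂P/∂n| = 100 Pa / 131000 m = 7.63×10⁻⁴ Pa/m
Geostrophic balance (pressure-gradient force = Coriolis force):
V_g = (1/(fρ)) |∂P/∂n| = 7.63×10⁻⁴ / (5.23×10⁻⁵ × 0.717) = 20.4 m/s
Converting: 20.4 m/s × 1.944 = 40 knots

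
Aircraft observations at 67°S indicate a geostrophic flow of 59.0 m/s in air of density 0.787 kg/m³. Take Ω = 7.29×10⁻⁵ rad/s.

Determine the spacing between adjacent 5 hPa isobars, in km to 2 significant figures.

Coriolis parameter at 67°S:
f = 2Ω sin φ = 2 × 7.29×10⁻⁵ × sin 67° = 1.34×10⁻⁴ s⁻¹
Geostrophic balance rearranged: |∂P/∂n| = f ρ V_g
|∂P/∂n| = 1.34×10⁻⁴ × 0.787 × 59.0 = 6.23×10⁻³ Pa/m
Isobar spacing: Δn = ΔP/|∂P/∂n| = 500 Pa / 6.23×10⁻³ Pa/m = 80234 m ≈ 80 km

80 km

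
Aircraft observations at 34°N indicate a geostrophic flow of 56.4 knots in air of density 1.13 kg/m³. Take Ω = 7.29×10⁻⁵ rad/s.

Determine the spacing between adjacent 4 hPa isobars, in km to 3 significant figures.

Coriolis parameter at 34°N:
f = 2Ω sin φ = 2 × 7.29×10⁻⁵ × sin 34° = 8.15×10⁻⁵ s⁻¹
Wind speed in SI: 56.4 knots = 29.0 m/s
Geostrophic balance rearranged: |∂P/∂n| = f ρ V_g
|∂P/∂n| = 8.15×10⁻⁵ × 1.13 × 29.0 = 2.67×10⁻³ Pa/m
Isobar spacing: Δn = ΔP/|∂P/∂n| = 400 Pa / 2.67×10⁻³ Pa/m = 149639 m ≈ 150 km

150 km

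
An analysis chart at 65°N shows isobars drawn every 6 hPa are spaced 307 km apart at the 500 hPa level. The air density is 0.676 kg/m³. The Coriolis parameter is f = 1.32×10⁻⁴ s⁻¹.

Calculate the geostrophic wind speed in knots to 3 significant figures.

Pressure gradient: |∂P/∂n| = 600 Pa / 307000 m = 1.95×10⁻³ Pa/m
Geostrophic balance (pressure-gradient force = Coriolis force):
V_g = (1/(fρ)) |∂P/∂n| = 1.95×10⁻³ / (1.32×10⁻⁴ × 0.676) = 21.9 m/s
Converting: 21.9 m/s × 1.944 = 42.6 knots

42.6 knots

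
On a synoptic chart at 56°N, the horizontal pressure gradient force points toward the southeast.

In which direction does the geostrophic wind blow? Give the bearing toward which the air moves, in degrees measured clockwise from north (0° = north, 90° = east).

The pressure-gradient force points toward the southeast (bearing 135°).
Geostrophic balance: in the Northern Hemisphere the Coriolis force deflects motion to the right, so the geostrophic wind blows 90° to the right of the pressure-gradient force (low pressure on the left).
Rotating 135° by 90° clockwise gives 225° — the wind blows toward the southwest.

225°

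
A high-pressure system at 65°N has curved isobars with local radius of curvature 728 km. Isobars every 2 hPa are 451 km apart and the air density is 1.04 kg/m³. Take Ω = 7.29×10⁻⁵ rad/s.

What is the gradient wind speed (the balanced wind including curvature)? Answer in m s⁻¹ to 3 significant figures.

Coriolis parameter at 65°N:
f = 2Ω sin φ = 2 × 7.29×10⁻⁵ × sin 65° = 1.32×10⁻⁴ s⁻¹
Pressure gradient: |∂P/∂n| = 200 Pa / 451000 m = 4.43×10⁻⁴ Pa/m
Geostrophic speed: V_g = |∂P/∂n|/(fρ) = 4.43×10⁻⁴/(1.32×10⁻⁴ × 1.04) = 3.23 m/s
Around a high, pressure-gradient force acts outward with centrifugal, so Coriolis balances both:
fV = (1/ρ)|∂P/∂n| + V²/R  →  V² − fR·V + fR·V_g = 0
With fR = 1.32×10⁻⁴ × 728×10³ m = 96.2 m/s:
V = [fR − √((fR)² − 4 fR V_g)]/2 = [96.2 − √(96.2² − 4×96.2×3.23)]/2 = 3.34 m/s
Supergeostrophic (V > V_g = 3.23 m/s), as expected around a high.

3.34 m s⁻¹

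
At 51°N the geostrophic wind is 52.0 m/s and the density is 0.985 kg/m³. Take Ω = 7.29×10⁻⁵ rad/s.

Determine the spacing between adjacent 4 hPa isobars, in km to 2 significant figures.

Coriolis parameter at 51°N:
f = 2Ω sin φ = 2 × 7.29×10⁻⁵ × sin 51° = 1.13×10⁻⁴ s⁻¹
Geostrophic balance rearranged: |∂P/∂n| = f ρ V_g
|∂P/∂n| = 1.13×10⁻⁴ × 0.985 × 52.0 = 5.80×10⁻³ Pa/m
Isobar spacing: Δn = ΔP/|∂P/∂n| = 400 Pa / 5.80×10⁻³ Pa/m = 68922 m ≈ 69 km

69 km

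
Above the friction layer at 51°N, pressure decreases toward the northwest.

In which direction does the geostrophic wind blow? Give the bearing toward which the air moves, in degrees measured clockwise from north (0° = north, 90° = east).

The pressure-gradient force points toward the northwest (bearing 315°).
Geostrophic balance: in the Northern Hemisphere the Coriolis force deflects motion to the right, so the geostrophic wind blows 90° to the right of the pressure-gradient force (low pressure on the left).
Rotating 315° by 90° clockwise gives 045° — the wind blows toward the northeast.

045°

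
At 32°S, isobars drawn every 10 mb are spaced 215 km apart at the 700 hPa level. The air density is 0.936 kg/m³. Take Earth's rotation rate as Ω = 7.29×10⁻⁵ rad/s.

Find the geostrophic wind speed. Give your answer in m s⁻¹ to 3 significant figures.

Coriolis parameter at 32°S:
f = 2Ω sin φ = 2 × 7.29×10⁻⁵ × sin 32° = 7.73×10⁻⁵ s⁻¹
Pressure gradient: |∂P/∂n| = 1000 Pa / 215000 m = 4.65×10⁻³ Pa/m
Geostrophic balance (pressure-gradient force = Coriolis force):
V_g = (1/(fρ)) |∂P/∂n| = 4.65×10⁻³ / (7.73×10⁻⁵ × 0.936) = 64.3 m/s

64.3 m s⁻¹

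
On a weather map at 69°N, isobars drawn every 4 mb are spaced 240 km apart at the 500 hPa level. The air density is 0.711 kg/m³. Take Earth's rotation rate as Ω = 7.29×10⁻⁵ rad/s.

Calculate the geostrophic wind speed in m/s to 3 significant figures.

17.2 m/s

Coriolis parameter at 69°N:
f = 2Ω sin φ = 2 × 7.29×10⁻⁵ × sin 69° = 1.36×10⁻⁴ s⁻¹
Pressure gradient: |∂P/∂n| = 400 Pa / 240000 m = 1.67×10⁻³ Pa/m
Geostrophic balance (pressure-gradient force = Coriolis force):
V_g = (1/(fρ)) |∂P/∂n| = 1.67×10⁻³ / (1.36×10⁻⁴ × 0.711) = 17.2 m/s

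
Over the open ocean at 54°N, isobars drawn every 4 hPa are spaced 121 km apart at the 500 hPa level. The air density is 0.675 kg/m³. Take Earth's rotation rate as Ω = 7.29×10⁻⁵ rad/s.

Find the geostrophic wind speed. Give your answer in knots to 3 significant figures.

Coriolis parameter at 54°N:
f = 2Ω sin φ = 2 × 7.29×10⁻⁵ × sin 54° = 1.18×10⁻⁴ s⁻¹
Pressure gradient: |∂P/∂n| = 400 Pa / 121000 m = 3.31×10⁻³ Pa/m
Geostrophic balance (pressure-gradient force = Coriolis force):
V_g = (1/(fρ)) |∂P/∂n| = 3.31×10⁻³ / (1.18×10⁻⁴ × 0.675) = 41.5 m/s
Converting: 41.5 m/s × 1.944 = 80.7 knots

80.7 knots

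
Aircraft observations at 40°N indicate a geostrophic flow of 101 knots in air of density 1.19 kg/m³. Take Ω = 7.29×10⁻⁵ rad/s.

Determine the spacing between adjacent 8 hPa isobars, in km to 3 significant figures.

Coriolis parameter at 40°N:
f = 2Ω sin φ = 2 × 7.29×10⁻⁵ × sin 40° = 9.37×10⁻⁵ s⁻¹
Wind speed in SI: 101 knots = 52.0 m/s
Geostrophic balance rearranged: |∂P/∂n| = f ρ V_g
|∂P/∂n| = 9.37×10⁻⁵ × 1.19 × 52.0 = 5.79×10⁻³ Pa/m
Isobar spacing: Δn = ΔP/|∂P/∂n| = 800 Pa / 5.79×10⁻³ Pa/m = 138057 m ≈ 138 km

138 km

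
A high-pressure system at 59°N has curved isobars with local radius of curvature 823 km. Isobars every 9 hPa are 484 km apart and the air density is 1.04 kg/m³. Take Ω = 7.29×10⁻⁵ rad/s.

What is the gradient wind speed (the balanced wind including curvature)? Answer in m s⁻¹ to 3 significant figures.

17.2 m s⁻¹

Coriolis parameter at 59°N:
f = 2Ω sin φ = 2 × 7.29×10⁻⁵ × sin 59° = 1.25×10⁻⁴ s⁻¹
Pressure gradient: |∂P/∂n| = 900 Pa / 484000 m = 1.86×10⁻³ Pa/m
Geostrophic speed: V_g = |∂P/∂n|/(fρ) = 1.86×10⁻³/(1.25×10⁻⁴ × 1.04) = 14.3 m/s
Around a high, pressure-gradient force acts outward with centrifugal, so Coriolis balances both:
fV = (1/ρ)|∂P/∂n| + V²/R  →  V² − fR·V + fR·V_g = 0
With fR = 1.25×10⁻⁴ × 823×10³ m = 103 m/s:
V = [fR − √((fR)² − 4 fR V_g)]/2 = [103 − √(103² − 4×103×14.3)]/2 = 17.2 m/s
Supergeostrophic (V > V_g = 14.3 m/s), as expected around a high.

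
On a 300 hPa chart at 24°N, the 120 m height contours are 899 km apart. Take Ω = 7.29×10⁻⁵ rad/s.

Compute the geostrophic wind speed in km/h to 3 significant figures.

Coriolis parameter at 24°N:
f = 2Ω sin φ = 2 × 7.29×10⁻⁵ × sin 24° = 5.93×10⁻⁵ s⁻¹
Height gradient: |∂Z/∂n| = 120 m / 899000 m = 1.33×10⁻⁴
On a pressure surface, geostrophic balance gives V_g = (g/f)|∂Z/∂n|:
V_g = 9.81 × 1.33×10⁻⁴ / 5.93×10⁻⁵ = 22.1 m/s
Converting: 22.1 m/s × 3.6 = 79.5 km/h

79.5 km/h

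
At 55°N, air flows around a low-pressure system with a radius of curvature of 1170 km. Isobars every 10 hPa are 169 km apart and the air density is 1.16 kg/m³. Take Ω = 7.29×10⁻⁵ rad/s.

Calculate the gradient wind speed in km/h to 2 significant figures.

Coriolis parameter at 55°N:
f = 2Ω sin φ = 2 × 7.29×10⁻⁵ × sin 55° = 1.19×10⁻⁴ s⁻¹
Pressure gradient: |∂P/∂n| = 1000 Pa / 169000 m = 5.92×10⁻³ Pa/m
Geostrophic speed: V_g = |∂P/∂n|/(fρ) = 5.92×10⁻³/(1.19×10⁻⁴ × 1.16) = 42.7 m/s
Around a low, centrifugal force acts outward with Coriolis, so pressure-gradient force balances both:
(1/ρ)|∂P/∂n| = fV + V²/R  →  V² + fR·V − fR·V_g = 0
With fR = 1.19×10⁻⁴ × 1170×10³ m = 140 m/s:
V = [−fR + √((fR)² + 4 fR V_g)]/2 = [−140 + √(140² + 4×140×42.7)]/2 = 34.3 m/s
Subgeostrophic (V < V_g = 42.7 m/s), as expected around a low.
Converting: 34.3 m/s × 3.6 = 120 km/h

120 km/h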